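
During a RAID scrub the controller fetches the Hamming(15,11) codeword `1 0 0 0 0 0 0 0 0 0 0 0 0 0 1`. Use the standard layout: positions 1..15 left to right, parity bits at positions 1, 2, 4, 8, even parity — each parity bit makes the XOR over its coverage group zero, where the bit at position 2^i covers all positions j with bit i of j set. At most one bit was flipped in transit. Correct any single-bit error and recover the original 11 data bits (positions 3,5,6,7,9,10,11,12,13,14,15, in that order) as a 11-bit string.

00000000011

s1: b1⊕b3⊕b5⊕b7⊕b9⊕b11⊕b13⊕b15 = 1⊕0⊕0⊕0⊕0⊕0⊕0⊕1 = 0
s2: b2⊕b3⊕b6⊕b7⊕b10⊕b11⊕b14⊕b15 = 0⊕0⊕0⊕0⊕0⊕0⊕0⊕1 = 1
s4: b4⊕b5⊕b6⊕b7⊕b12⊕b13⊕b14⊕b15 = 0⊕0⊕0⊕0⊕0⊕0⊕0⊕1 = 1
s8: b8⊕b9⊕b10⊕b11⊕b12⊕b13⊕b14⊕b15 = 0⊕0⊕0⊕0⊕0⊕0⊕0⊕1 = 1
Syndrome (s8...s1) = 1110 → position 14.
Flip bit 14: corrected codeword = 100000000000011
Data bits at positions 3,5,6,7,9,10,11,12,13,14,15: 00000000011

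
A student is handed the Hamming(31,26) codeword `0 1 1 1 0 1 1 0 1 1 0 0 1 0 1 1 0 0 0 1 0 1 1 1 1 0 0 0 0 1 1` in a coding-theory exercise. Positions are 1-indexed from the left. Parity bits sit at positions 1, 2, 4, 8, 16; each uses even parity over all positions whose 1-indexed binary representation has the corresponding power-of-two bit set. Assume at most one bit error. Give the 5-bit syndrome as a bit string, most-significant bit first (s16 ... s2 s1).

00000

s1: b1⊕b3⊕b5⊕b7⊕b9⊕b11⊕b13⊕b15⊕b17⊕b19⊕b21⊕b23⊕b25⊕b27⊕b29⊕b31 = 0⊕1⊕0⊕1⊕1⊕0⊕1⊕1⊕0⊕0⊕0⊕1⊕1⊕0⊕0⊕1 = 0
s2: b2⊕b3⊕b6⊕b7⊕b10⊕b11⊕b14⊕b15⊕b18⊕b19⊕b22⊕b23⊕b26⊕b27⊕b30⊕b31 = 1⊕1⊕1⊕1⊕1⊕0⊕0⊕1⊕0⊕0⊕1⊕1⊕0⊕0⊕1⊕1 = 0
s4: b4⊕b5⊕b6⊕b7⊕b12⊕b13⊕b14⊕b15⊕b20⊕b21⊕b22⊕b23⊕b28⊕b29⊕b30⊕b31 = 1⊕0⊕1⊕1⊕0⊕1⊕0⊕1⊕1⊕0⊕1⊕1⊕0⊕0⊕1⊕1 = 0
s8: b8⊕b9⊕b10⊕b11⊕b12⊕b13⊕b14⊕b15⊕b24⊕b25⊕b26⊕b27⊕b28⊕b29⊕b30⊕b31 = 0⊕1⊕1⊕0⊕0⊕1⊕0⊕1⊕1⊕1⊕0⊕0⊕0⊕0⊕1⊕1 = 0
s16: b16⊕b17⊕b18⊕b19⊕b20⊕b21⊕b22⊕b23⊕b24⊕b25⊕b26⊕b27⊕b28⊕b29⊕b30⊕b31 = 1⊕0⊕0⊕0⊕1⊕0⊕1⊕1⊕1⊕1⊕0⊕0⊕0⊕0⊕1⊕1 = 0
Syndrome (s16...s1) = 00000 → position 0 (no error).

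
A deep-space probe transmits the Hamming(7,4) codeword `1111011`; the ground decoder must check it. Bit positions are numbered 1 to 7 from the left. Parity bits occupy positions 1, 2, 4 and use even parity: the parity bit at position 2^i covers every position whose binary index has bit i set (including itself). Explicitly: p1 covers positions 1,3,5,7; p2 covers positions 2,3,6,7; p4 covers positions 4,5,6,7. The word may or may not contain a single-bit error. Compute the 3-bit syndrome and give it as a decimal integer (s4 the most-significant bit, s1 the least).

5

s1: b1⊕b3⊕b5⊕b7 = 1⊕1⊕0⊕1 = 1
s2: b2⊕b3⊕b6⊕b7 = 1⊕1⊕1⊕1 = 0
s4: b4⊕b5⊕b6⊕b7 = 1⊕0⊕1⊕1 = 1
Syndrome (s4...s1) = 101 → position 5.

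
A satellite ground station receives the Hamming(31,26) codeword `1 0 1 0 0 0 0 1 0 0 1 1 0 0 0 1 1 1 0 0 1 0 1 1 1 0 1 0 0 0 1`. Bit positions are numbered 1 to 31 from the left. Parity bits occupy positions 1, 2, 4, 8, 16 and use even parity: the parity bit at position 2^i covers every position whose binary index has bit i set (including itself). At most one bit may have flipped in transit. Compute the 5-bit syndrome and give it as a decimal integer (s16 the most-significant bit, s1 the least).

25

s1: b1⊕b3⊕b5⊕b7⊕b9⊕b11⊕b13⊕b15⊕b17⊕b19⊕b21⊕b23⊕b25⊕b27⊕b29⊕b31 = 1⊕1⊕0⊕0⊕0⊕1⊕0⊕0⊕1⊕0⊕1⊕1⊕1⊕1⊕0⊕1 = 1
s2: b2⊕b3⊕b6⊕b7⊕b10⊕b11⊕b14⊕b15⊕b18⊕b19⊕b22⊕b23⊕b26⊕b27⊕b30⊕b31 = 0⊕1⊕0⊕0⊕0⊕1⊕0⊕0⊕1⊕0⊕0⊕1⊕0⊕1⊕0⊕1 = 0
s4: b4⊕b5⊕b6⊕b7⊕b12⊕b13⊕b14⊕b15⊕b20⊕b21⊕b22⊕b23⊕b28⊕b29⊕b30⊕b31 = 0⊕0⊕0⊕0⊕1⊕0⊕0⊕0⊕0⊕1⊕0⊕1⊕0⊕0⊕0⊕1 = 0
s8: b8⊕b9⊕b10⊕b11⊕b12⊕b13⊕b14⊕b15⊕b24⊕b25⊕b26⊕b27⊕b28⊕b29⊕b30⊕b31 = 1⊕0⊕0⊕1⊕1⊕0⊕0⊕0⊕1⊕1⊕0⊕1⊕0⊕0⊕0⊕1 = 1
s16: b16⊕b17⊕b18⊕b19⊕b20⊕b21⊕b22⊕b23⊕b24⊕b25⊕b26⊕b27⊕b28⊕b29⊕b30⊕b31 = 1⊕1⊕1⊕0⊕0⊕1⊕0⊕1⊕1⊕1⊕0⊕1⊕0⊕0⊕0⊕1 = 1
Syndrome (s16...s1) = 11001 → position 25.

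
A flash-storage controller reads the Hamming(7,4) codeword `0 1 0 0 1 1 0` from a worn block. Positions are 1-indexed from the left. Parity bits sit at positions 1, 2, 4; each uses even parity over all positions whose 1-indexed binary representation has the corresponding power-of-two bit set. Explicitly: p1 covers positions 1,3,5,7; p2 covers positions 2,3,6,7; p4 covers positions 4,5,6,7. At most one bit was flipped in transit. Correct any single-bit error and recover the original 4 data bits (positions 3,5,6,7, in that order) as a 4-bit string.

0110

s1: b1⊕b3⊕b5⊕b7 = 0⊕0⊕1⊕0 = 1
s2: b2⊕b3⊕b6⊕b7 = 1⊕0⊕1⊕0 = 0
s4: b4⊕b5⊕b6⊕b7 = 0⊕1⊕1⊕0 = 0
Syndrome (s4...s1) = 001 → position 1.
Flip bit 1: corrected codeword = 1100110
Data bits at positions 3,5,6,7: 0110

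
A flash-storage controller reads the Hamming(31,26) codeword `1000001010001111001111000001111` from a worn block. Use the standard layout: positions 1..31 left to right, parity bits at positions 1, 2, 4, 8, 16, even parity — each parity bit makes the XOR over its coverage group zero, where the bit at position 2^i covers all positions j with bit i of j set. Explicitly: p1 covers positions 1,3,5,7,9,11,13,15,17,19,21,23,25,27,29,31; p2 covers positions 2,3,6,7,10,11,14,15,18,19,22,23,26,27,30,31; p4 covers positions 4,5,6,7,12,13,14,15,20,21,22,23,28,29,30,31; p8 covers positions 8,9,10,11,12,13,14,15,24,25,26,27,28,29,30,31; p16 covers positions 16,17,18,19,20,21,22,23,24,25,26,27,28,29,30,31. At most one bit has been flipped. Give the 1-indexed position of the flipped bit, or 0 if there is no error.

s1: b1⊕b3⊕b5⊕b7⊕b9⊕b11⊕b13⊕b15⊕b17⊕b19⊕b21⊕b23⊕b25⊕b27⊕b29⊕b31 = 1⊕0⊕0⊕1⊕1⊕0⊕1⊕1⊕0⊕1⊕1⊕0⊕0⊕0⊕1⊕1 = 1
s2: b2⊕b3⊕b6⊕b7⊕b10⊕b11⊕b14⊕b15⊕b18⊕b19⊕b22⊕b23⊕b26⊕b27⊕b30⊕b31 = 0⊕0⊕0⊕1⊕0⊕0⊕1⊕1⊕0⊕1⊕1⊕0⊕0⊕0⊕1⊕1 = 1
s4: b4⊕b5⊕b6⊕b7⊕b12⊕b13⊕b14⊕b15⊕b20⊕b21⊕b22⊕b23⊕b28⊕b29⊕b30⊕b31 = 0⊕0⊕0⊕1⊕0⊕1⊕1⊕1⊕1⊕1⊕1⊕0⊕1⊕1⊕1⊕1 = 1
s8: b8⊕b9⊕b10⊕b11⊕b12⊕b13⊕b14⊕b15⊕b24⊕b25⊕b26⊕b27⊕b28⊕b29⊕b30⊕b31 = 0⊕1⊕0⊕0⊕0⊕1⊕1⊕1⊕0⊕0⊕0⊕0⊕1⊕1⊕1⊕1 = 0
s16: b16⊕b17⊕b18⊕b19⊕b20⊕b21⊕b22⊕b23⊕b24⊕b25⊕b26⊕b27⊕b28⊕b29⊕b30⊕b31 = 1⊕0⊕0⊕1⊕1⊕1⊕1⊕0⊕0⊕0⊕0⊕0⊕1⊕1⊕1⊕1 = 1
Syndrome (s16...s1) = 10111 → position 23.

23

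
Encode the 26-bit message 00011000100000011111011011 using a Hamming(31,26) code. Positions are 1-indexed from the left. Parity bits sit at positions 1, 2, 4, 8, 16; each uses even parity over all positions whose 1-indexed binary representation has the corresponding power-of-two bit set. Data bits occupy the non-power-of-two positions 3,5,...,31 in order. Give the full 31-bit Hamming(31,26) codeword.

Place data bits at non-power-of-two positions: b3=0, b5=0, b6=0, b7=1, b9=1, b10=0, b11=0, b12=0, b13=1, b14=0, b15=0, b17=0, b18=0, b19=0, b20=0, b21=1, b22=1, b23=1, b24=1, b25=1, b26=0, b27=1, b28=1, b29=0, b30=1, b31=1.
p1 = XOR of data positions {3,5,7,9,11,13,15,17,19,21,23,25,27,29,31} = 0⊕0⊕1⊕1⊕0⊕1⊕0⊕0⊕0⊕1⊕1⊕1⊕1⊕0⊕1 = 0
p2 = XOR of data positions {3,6,7,10,11,14,15,18,19,22,23,26,27,30,31} = 0⊕0⊕1⊕0⊕0⊕0⊕0⊕0⊕0⊕1⊕1⊕0⊕1⊕1⊕1 = 0
p4 = XOR of data positions {5,6,7,12,13,14,15,20,21,22,23,28,29,30,31} = 0⊕0⊕1⊕0⊕1⊕0⊕0⊕0⊕1⊕1⊕1⊕1⊕0⊕1⊕1 = 0
p8 = XOR of data positions {9,10,11,12,13,14,15,24,25,26,27,28,29,30,31} = 1⊕0⊕0⊕0⊕1⊕0⊕0⊕1⊕1⊕0⊕1⊕1⊕0⊕1⊕1 = 0
p16 = XOR of data positions {17,18,19,20,21,22,23,24,25,26,27,28,29,30,31} = 0⊕0⊕0⊕0⊕1⊕1⊕1⊕1⊕1⊕0⊕1⊕1⊕0⊕1⊕1 = 1
Codeword b1..b31 = 0000001010001001000011111011011

0000001010001001000011111011011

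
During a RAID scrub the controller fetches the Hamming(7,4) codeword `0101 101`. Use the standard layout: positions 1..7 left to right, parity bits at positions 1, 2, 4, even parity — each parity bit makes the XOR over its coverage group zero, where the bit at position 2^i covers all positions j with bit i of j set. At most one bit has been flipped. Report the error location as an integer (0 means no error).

4

s1: b1⊕b3⊕b5⊕b7 = 0⊕0⊕1⊕1 = 0
s2: b2⊕b3⊕b6⊕b7 = 1⊕0⊕0⊕1 = 0
s4: b4⊕b5⊕b6⊕b7 = 1⊕1⊕0⊕1 = 1
Syndrome (s4...s1) = 100 → position 4.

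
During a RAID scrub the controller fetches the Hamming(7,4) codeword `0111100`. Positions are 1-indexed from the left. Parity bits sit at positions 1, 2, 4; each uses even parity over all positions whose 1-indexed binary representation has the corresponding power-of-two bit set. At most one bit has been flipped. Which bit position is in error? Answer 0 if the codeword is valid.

0

s1: b1⊕b3⊕b5⊕b7 = 0⊕1⊕1⊕0 = 0
s2: b2⊕b3⊕b6⊕b7 = 1⊕1⊕0⊕0 = 0
s4: b4⊕b5⊕b6⊕b7 = 1⊕1⊕0⊕0 = 0
Syndrome (s4...s1) = 000 → position 0 (no error).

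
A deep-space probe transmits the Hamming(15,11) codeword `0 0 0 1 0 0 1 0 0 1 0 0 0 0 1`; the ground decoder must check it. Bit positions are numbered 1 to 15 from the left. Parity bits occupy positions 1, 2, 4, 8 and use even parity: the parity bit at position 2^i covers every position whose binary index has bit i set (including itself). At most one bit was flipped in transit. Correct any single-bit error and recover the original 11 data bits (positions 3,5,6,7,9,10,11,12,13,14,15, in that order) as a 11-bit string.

s1: b1⊕b3⊕b5⊕b7⊕b9⊕b11⊕b13⊕b15 = 0⊕0⊕0⊕1⊕0⊕0⊕0⊕1 = 0
s2: b2⊕b3⊕b6⊕b7⊕b10⊕b11⊕b14⊕b15 = 0⊕0⊕0⊕1⊕1⊕0⊕0⊕1 = 1
s4: b4⊕b5⊕b6⊕b7⊕b12⊕b13⊕b14⊕b15 = 1⊕0⊕0⊕1⊕0⊕0⊕0⊕1 = 1
s8: b8⊕b9⊕b10⊕b11⊕b12⊕b13⊕b14⊕b15 = 0⊕0⊕1⊕0⊕0⊕0⊕0⊕1 = 0
Syndrome (s8...s1) = 0110 → position 6.
Flip bit 6: corrected codeword = 000101100100001
Data bits at positions 3,5,6,7,9,10,11,12,13,14,15: 00110100001

00110100001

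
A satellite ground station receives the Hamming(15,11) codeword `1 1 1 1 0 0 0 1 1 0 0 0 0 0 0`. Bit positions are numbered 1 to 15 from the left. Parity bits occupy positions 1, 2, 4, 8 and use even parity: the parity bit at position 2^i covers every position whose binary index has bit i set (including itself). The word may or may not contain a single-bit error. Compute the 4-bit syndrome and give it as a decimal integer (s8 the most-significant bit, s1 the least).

5

s1: b1⊕b3⊕b5⊕b7⊕b9⊕b11⊕b13⊕b15 = 1⊕1⊕0⊕0⊕1⊕0⊕0⊕0 = 1
s2: b2⊕b3⊕b6⊕b7⊕b10⊕b11⊕b14⊕b15 = 1⊕1⊕0⊕0⊕0⊕0⊕0⊕0 = 0
s4: b4⊕b5⊕b6⊕b7⊕b12⊕b13⊕b14⊕b15 = 1⊕0⊕0⊕0⊕0⊕0⊕0⊕0 = 1
s8: b8⊕b9⊕b10⊕b11⊕b12⊕b13⊕b14⊕b15 = 1⊕1⊕0⊕0⊕0⊕0⊕0⊕0 = 0
Syndrome (s8...s1) = 0101 → position 5.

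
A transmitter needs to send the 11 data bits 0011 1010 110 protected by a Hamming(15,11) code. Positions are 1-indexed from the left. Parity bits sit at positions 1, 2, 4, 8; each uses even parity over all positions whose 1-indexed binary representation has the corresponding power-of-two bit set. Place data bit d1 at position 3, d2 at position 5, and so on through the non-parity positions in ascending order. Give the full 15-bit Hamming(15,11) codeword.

000001101010110

Place data bits at non-power-of-two positions: b3=0, b5=0, b6=1, b7=1, b9=1, b10=0, b11=1, b12=0, b13=1, b14=1, b15=0.
p1 = XOR of data positions {3,5,7,9,11,13,15} = 0⊕0⊕1⊕1⊕1⊕1⊕0 = 0
p2 = XOR of data positions {3,6,7,10,11,14,15} = 0⊕1⊕1⊕0⊕1⊕1⊕0 = 0
p4 = XOR of data positions {5,6,7,12,13,14,15} = 0⊕1⊕1⊕0⊕1⊕1⊕0 = 0
p8 = XOR of data positions {9,10,11,12,13,14,15} = 1⊕0⊕1⊕0⊕1⊕1⊕0 = 0
Codeword b1..b15 = 000001101010110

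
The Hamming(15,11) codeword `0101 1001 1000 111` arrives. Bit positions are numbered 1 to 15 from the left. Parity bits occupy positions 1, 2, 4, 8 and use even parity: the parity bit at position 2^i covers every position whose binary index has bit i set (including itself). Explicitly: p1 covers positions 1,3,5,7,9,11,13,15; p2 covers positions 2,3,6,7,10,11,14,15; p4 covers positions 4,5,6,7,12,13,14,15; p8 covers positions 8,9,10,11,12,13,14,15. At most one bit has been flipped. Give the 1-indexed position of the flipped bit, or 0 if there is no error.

14

s1: b1⊕b3⊕b5⊕b7⊕b9⊕b11⊕b13⊕b15 = 0⊕0⊕1⊕0⊕1⊕0⊕1⊕1 = 0
s2: b2⊕b3⊕b6⊕b7⊕b10⊕b11⊕b14⊕b15 = 1⊕0⊕0⊕0⊕0⊕0⊕1⊕1 = 1
s4: b4⊕b5⊕b6⊕b7⊕b12⊕b13⊕b14⊕b15 = 1⊕1⊕0⊕0⊕0⊕1⊕1⊕1 = 1
s8: b8⊕b9⊕b10⊕b11⊕b12⊕b13⊕b14⊕b15 = 1⊕1⊕0⊕0⊕0⊕1⊕1⊕1 = 1
Syndrome (s8...s1) = 1110 → position 14.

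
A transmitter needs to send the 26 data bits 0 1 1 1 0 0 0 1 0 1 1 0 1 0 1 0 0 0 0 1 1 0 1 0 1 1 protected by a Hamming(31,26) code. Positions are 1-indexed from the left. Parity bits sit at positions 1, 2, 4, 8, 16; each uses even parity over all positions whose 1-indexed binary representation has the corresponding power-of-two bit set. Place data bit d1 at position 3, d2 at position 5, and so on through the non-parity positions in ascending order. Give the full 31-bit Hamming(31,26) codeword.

1000111000010111010100001101011

Place data bits at non-power-of-two positions: b3=0, b5=1, b6=1, b7=1, b9=0, b10=0, b11=0, b12=1, b13=0, b14=1, b15=1, b17=0, b18=1, b19=0, b20=1, b21=0, b22=0, b23=0, b24=0, b25=1, b26=1, b27=0, b28=1, b29=0, b30=1, b31=1.
p1 = XOR of data positions {3,5,7,9,11,13,15,17,19,21,23,25,27,29,31} = 0⊕1⊕1⊕0⊕0⊕0⊕1⊕0⊕0⊕0⊕0⊕1⊕0⊕0⊕1 = 1
p2 = XOR of data positions {3,6,7,10,11,14,15,18,19,22,23,26,27,30,31} = 0⊕1⊕1⊕0⊕0⊕1⊕1⊕1⊕0⊕0⊕0⊕1⊕0⊕1⊕1 = 0
p4 = XOR of data positions {5,6,7,12,13,14,15,20,21,22,23,28,29,30,31} = 1⊕1⊕1⊕1⊕0⊕1⊕1⊕1⊕0⊕0⊕0⊕1⊕0⊕1⊕1 = 0
p8 = XOR of data positions {9,10,11,12,13,14,15,24,25,26,27,28,29,30,31} = 0⊕0⊕0⊕1⊕0⊕1⊕1⊕0⊕1⊕1⊕0⊕1⊕0⊕1⊕1 = 0
p16 = XOR of data positions {17,18,19,20,21,22,23,24,25,26,27,28,29,30,31} = 0⊕1⊕0⊕1⊕0⊕0⊕0⊕0⊕1⊕1⊕0⊕1⊕0⊕1⊕1 = 1
Codeword b1..b31 = 1000111000010111010100001101011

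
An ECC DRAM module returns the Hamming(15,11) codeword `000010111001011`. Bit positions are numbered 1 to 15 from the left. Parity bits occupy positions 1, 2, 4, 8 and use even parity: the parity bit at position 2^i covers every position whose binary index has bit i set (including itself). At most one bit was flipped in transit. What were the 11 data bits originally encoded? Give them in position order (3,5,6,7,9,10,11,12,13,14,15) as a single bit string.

01011001001

s1: b1⊕b3⊕b5⊕b7⊕b9⊕b11⊕b13⊕b15 = 0⊕0⊕1⊕1⊕1⊕0⊕0⊕1 = 0
s2: b2⊕b3⊕b6⊕b7⊕b10⊕b11⊕b14⊕b15 = 0⊕0⊕0⊕1⊕0⊕0⊕1⊕1 = 1
s4: b4⊕b5⊕b6⊕b7⊕b12⊕b13⊕b14⊕b15 = 0⊕1⊕0⊕1⊕1⊕0⊕1⊕1 = 1
s8: b8⊕b9⊕b10⊕b11⊕b12⊕b13⊕b14⊕b15 = 1⊕1⊕0⊕0⊕1⊕0⊕1⊕1 = 1
Syndrome (s8...s1) = 1110 → position 14.
Flip bit 14: corrected codeword = 000010111001001
Data bits at positions 3,5,6,7,9,10,11,12,13,14,15: 01011001001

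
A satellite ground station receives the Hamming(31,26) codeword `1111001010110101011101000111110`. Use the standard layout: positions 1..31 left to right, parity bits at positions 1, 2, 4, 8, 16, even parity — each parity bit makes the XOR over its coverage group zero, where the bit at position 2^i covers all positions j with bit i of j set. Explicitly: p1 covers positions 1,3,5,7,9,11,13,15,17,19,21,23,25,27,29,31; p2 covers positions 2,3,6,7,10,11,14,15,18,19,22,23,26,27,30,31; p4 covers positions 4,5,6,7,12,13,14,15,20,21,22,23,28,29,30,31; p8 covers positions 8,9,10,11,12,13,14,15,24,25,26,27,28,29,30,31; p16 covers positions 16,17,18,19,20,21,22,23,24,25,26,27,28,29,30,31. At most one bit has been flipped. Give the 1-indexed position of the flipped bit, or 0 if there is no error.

14

s1: b1⊕b3⊕b5⊕b7⊕b9⊕b11⊕b13⊕b15⊕b17⊕b19⊕b21⊕b23⊕b25⊕b27⊕b29⊕b31 = 1⊕1⊕0⊕1⊕1⊕1⊕0⊕0⊕0⊕1⊕0⊕0⊕0⊕1⊕1⊕0 = 0
s2: b2⊕b3⊕b6⊕b7⊕b10⊕b11⊕b14⊕b15⊕b18⊕b19⊕b22⊕b23⊕b26⊕b27⊕b30⊕b31 = 1⊕1⊕0⊕1⊕0⊕1⊕1⊕0⊕1⊕1⊕1⊕0⊕1⊕1⊕1⊕0 = 1
s4: b4⊕b5⊕b6⊕b7⊕b12⊕b13⊕b14⊕b15⊕b20⊕b21⊕b22⊕b23⊕b28⊕b29⊕b30⊕b31 = 1⊕0⊕0⊕1⊕1⊕0⊕1⊕0⊕1⊕0⊕1⊕0⊕1⊕1⊕1⊕0 = 1
s8: b8⊕b9⊕b10⊕b11⊕b12⊕b13⊕b14⊕b15⊕b24⊕b25⊕b26⊕b27⊕b28⊕b29⊕b30⊕b31 = 0⊕1⊕0⊕1⊕1⊕0⊕1⊕0⊕0⊕0⊕1⊕1⊕1⊕1⊕1⊕0 = 1
s16: b16⊕b17⊕b18⊕b19⊕b20⊕b21⊕b22⊕b23⊕b24⊕b25⊕b26⊕b27⊕b28⊕b29⊕b30⊕b31 = 1⊕0⊕1⊕1⊕1⊕0⊕1⊕0⊕0⊕0⊕1⊕1⊕1⊕1⊕1⊕0 = 0
Syndrome (s16...s1) = 01110 → position 14.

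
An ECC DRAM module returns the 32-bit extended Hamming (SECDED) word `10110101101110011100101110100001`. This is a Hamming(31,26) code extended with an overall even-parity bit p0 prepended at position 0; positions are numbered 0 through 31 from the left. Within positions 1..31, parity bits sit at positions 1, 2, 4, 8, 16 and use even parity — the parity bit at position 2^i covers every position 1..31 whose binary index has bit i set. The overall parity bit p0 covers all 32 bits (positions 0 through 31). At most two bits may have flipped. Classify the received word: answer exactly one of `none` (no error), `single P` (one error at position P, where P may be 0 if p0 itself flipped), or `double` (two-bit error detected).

s1: b1⊕b3⊕b5⊕b7⊕b9⊕b11⊕b13⊕b15⊕b17⊕b19⊕b21⊕b23⊕b25⊕b27⊕b29⊕b31 = 0⊕1⊕1⊕1⊕0⊕1⊕0⊕1⊕1⊕0⊕0⊕1⊕0⊕0⊕0⊕1 = 0
s2: b2⊕b3⊕b6⊕b7⊕b10⊕b11⊕b14⊕b15⊕b18⊕b19⊕b22⊕b23⊕b26⊕b27⊕b30⊕b31 = 1⊕1⊕0⊕1⊕1⊕1⊕0⊕1⊕0⊕0⊕1⊕1⊕1⊕0⊕0⊕1 = 0
s4: b4⊕b5⊕b6⊕b7⊕b12⊕b13⊕b14⊕b15⊕b20⊕b21⊕b22⊕b23⊕b28⊕b29⊕b30⊕b31 = 0⊕1⊕0⊕1⊕1⊕0⊕0⊕1⊕1⊕0⊕1⊕1⊕0⊕0⊕0⊕1 = 0
s8: b8⊕b9⊕b10⊕b11⊕b12⊕b13⊕b14⊕b15⊕b24⊕b25⊕b26⊕b27⊕b28⊕b29⊕b30⊕b31 = 1⊕0⊕1⊕1⊕1⊕0⊕0⊕1⊕1⊕0⊕1⊕0⊕0⊕0⊕0⊕1 = 0
s16: b16⊕b17⊕b18⊕b19⊕b20⊕b21⊕b22⊕b23⊕b24⊕b25⊕b26⊕b27⊕b28⊕b29⊕b30⊕b31 = 1⊕1⊕0⊕0⊕1⊕0⊕1⊕1⊕1⊕0⊕1⊕0⊕0⊕0⊕0⊕1 = 0
Syndrome (s16...s1) = 00000 → position 0 (no error).
Overall parity (XOR of all 32 bits, including p0): 1⊕0⊕1⊕1⊕0⊕1⊕0⊕1⊕1⊕0⊕1⊕1⊕1⊕0⊕0⊕1⊕1⊕1⊕0⊕0⊕1⊕0⊕1⊕1⊕1⊕0⊕1⊕0⊕0⊕0⊕0⊕1 = 0
Overall=0, syndrome position=0 → no error.

none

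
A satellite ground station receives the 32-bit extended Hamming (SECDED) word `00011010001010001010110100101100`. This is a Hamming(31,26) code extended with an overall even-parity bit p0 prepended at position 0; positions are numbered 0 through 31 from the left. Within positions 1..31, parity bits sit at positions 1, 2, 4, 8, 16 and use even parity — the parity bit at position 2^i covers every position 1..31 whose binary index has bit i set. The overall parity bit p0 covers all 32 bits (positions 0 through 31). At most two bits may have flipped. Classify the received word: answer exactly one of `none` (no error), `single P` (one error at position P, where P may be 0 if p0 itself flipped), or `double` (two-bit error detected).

s1: b1⊕b3⊕b5⊕b7⊕b9⊕b11⊕b13⊕b15⊕b17⊕b19⊕b21⊕b23⊕b25⊕b27⊕b29⊕b31 = 0⊕1⊕0⊕0⊕0⊕0⊕0⊕0⊕0⊕0⊕1⊕1⊕0⊕0⊕1⊕0 = 0
s2: b2⊕b3⊕b6⊕b7⊕b10⊕b11⊕b14⊕b15⊕b18⊕b19⊕b22⊕b23⊕b26⊕b27⊕b30⊕b31 = 0⊕1⊕1⊕0⊕1⊕0⊕0⊕0⊕1⊕0⊕0⊕1⊕1⊕0⊕0⊕0 = 0
s4: b4⊕b5⊕b6⊕b7⊕b12⊕b13⊕b14⊕b15⊕b20⊕b21⊕b22⊕b23⊕b28⊕b29⊕b30⊕b31 = 1⊕0⊕1⊕0⊕1⊕0⊕0⊕0⊕1⊕1⊕0⊕1⊕1⊕1⊕0⊕0 = 0
s8: b8⊕b9⊕b10⊕b11⊕b12⊕b13⊕b14⊕b15⊕b24⊕b25⊕b26⊕b27⊕b28⊕b29⊕b30⊕b31 = 0⊕0⊕1⊕0⊕1⊕0⊕0⊕0⊕0⊕0⊕1⊕0⊕1⊕1⊕0⊕0 = 1
s16: b16⊕b17⊕b18⊕b19⊕b20⊕b21⊕b22⊕b23⊕b24⊕b25⊕b26⊕b27⊕b28⊕b29⊕b30⊕b31 = 1⊕0⊕1⊕0⊕1⊕1⊕0⊕1⊕0⊕0⊕1⊕0⊕1⊕1⊕0⊕0 = 0
Syndrome (s16...s1) = 01000 → position 8.
Overall parity (XOR of all 32 bits, including p0): 0⊕0⊕0⊕1⊕1⊕0⊕1⊕0⊕0⊕0⊕1⊕0⊕1⊕0⊕0⊕0⊕1⊕0⊕1⊕0⊕1⊕1⊕0⊕1⊕0⊕0⊕1⊕0⊕1⊕1⊕0⊕0 = 1
Overall=1, syndrome position=8 → single-bit error at position 8.

single 8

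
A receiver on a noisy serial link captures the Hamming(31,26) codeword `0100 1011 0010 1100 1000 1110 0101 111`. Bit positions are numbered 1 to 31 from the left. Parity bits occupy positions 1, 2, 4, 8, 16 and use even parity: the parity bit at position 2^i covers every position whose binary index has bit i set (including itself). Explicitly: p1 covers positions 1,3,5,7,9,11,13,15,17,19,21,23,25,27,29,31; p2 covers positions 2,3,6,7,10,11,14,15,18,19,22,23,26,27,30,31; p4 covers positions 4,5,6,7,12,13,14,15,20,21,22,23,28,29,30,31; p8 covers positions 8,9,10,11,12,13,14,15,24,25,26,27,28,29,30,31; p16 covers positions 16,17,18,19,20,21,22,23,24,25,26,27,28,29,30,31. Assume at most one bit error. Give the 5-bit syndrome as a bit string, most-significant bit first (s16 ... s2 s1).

s1: b1⊕b3⊕b5⊕b7⊕b9⊕b11⊕b13⊕b15⊕b17⊕b19⊕b21⊕b23⊕b25⊕b27⊕b29⊕b31 = 0⊕0⊕1⊕1⊕0⊕1⊕1⊕0⊕1⊕0⊕1⊕1⊕0⊕0⊕1⊕1 = 1
s2: b2⊕b3⊕b6⊕b7⊕b10⊕b11⊕b14⊕b15⊕b18⊕b19⊕b22⊕b23⊕b26⊕b27⊕b30⊕b31 = 1⊕0⊕0⊕1⊕0⊕1⊕1⊕0⊕0⊕0⊕1⊕1⊕1⊕0⊕1⊕1 = 1
s4: b4⊕b5⊕b6⊕b7⊕b12⊕b13⊕b14⊕b15⊕b20⊕b21⊕b22⊕b23⊕b28⊕b29⊕b30⊕b31 = 0⊕1⊕0⊕1⊕0⊕1⊕1⊕0⊕0⊕1⊕1⊕1⊕1⊕1⊕1⊕1 = 1
s8: b8⊕b9⊕b10⊕b11⊕b12⊕b13⊕b14⊕b15⊕b24⊕b25⊕b26⊕b27⊕b28⊕b29⊕b30⊕b31 = 1⊕0⊕0⊕1⊕0⊕1⊕1⊕0⊕0⊕0⊕1⊕0⊕1⊕1⊕1⊕1 = 1
s16: b16⊕b17⊕b18⊕b19⊕b20⊕b21⊕b22⊕b23⊕b24⊕b25⊕b26⊕b27⊕b28⊕b29⊕b30⊕b31 = 0⊕1⊕0⊕0⊕0⊕1⊕1⊕1⊕0⊕0⊕1⊕0⊕1⊕1⊕1⊕1 = 1
Syndrome (s16...s1) = 11111 → position 31.

11111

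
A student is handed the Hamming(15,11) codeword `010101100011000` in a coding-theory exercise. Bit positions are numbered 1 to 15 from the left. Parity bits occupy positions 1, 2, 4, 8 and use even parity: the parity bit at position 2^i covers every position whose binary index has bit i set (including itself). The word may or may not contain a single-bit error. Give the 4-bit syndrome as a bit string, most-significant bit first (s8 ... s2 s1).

0000

s1: b1⊕b3⊕b5⊕b7⊕b9⊕b11⊕b13⊕b15 = 0⊕0⊕0⊕1⊕0⊕1⊕0⊕0 = 0
s2: b2⊕b3⊕b6⊕b7⊕b10⊕b11⊕b14⊕b15 = 1⊕0⊕1⊕1⊕0⊕1⊕0⊕0 = 0
s4: b4⊕b5⊕b6⊕b7⊕b12⊕b13⊕b14⊕b15 = 1⊕0⊕1⊕1⊕1⊕0⊕0⊕0 = 0
s8: b8⊕b9⊕b10⊕b11⊕b12⊕b13⊕b14⊕b15 = 0⊕0⊕0⊕1⊕1⊕0⊕0⊕0 = 0
Syndrome (s8...s1) = 0000 → position 0 (no error).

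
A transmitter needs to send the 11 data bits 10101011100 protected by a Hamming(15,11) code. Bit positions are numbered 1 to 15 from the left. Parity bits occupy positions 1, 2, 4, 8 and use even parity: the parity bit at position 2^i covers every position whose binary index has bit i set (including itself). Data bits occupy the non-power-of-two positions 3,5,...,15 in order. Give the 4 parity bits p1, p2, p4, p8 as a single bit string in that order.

0110

Place data bits at non-power-of-two positions: b3=1, b5=0, b6=1, b7=0, b9=1, b10=0, b11=1, b12=1, b13=1, b14=0, b15=0.
p1 = XOR of data positions {3,5,7,9,11,13,15} = 1⊕0⊕0⊕1⊕1⊕1⊕0 = 0
p2 = XOR of data positions {3,6,7,10,11,14,15} = 1⊕1⊕0⊕0⊕1⊕0⊕0 = 1
p4 = XOR of data positions {5,6,7,12,13,14,15} = 0⊕1⊕0⊕1⊕1⊕0⊕0 = 1
p8 = XOR of data positions {9,10,11,12,13,14,15} = 1⊕0⊕1⊕1⊕1⊕0⊕0 = 0
Parity bits p1,p2,p4,p8 = 0110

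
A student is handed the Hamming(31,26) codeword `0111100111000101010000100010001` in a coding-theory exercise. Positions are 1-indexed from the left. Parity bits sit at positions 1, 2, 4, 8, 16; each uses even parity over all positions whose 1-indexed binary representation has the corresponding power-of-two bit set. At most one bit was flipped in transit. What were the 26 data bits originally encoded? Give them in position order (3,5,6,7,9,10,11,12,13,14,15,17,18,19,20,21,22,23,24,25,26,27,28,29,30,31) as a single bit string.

s1: b1⊕b3⊕b5⊕b7⊕b9⊕b11⊕b13⊕b15⊕b17⊕b19⊕b21⊕b23⊕b25⊕b27⊕b29⊕b31 = 0⊕1⊕1⊕0⊕1⊕0⊕0⊕0⊕0⊕0⊕0⊕1⊕0⊕1⊕0⊕1 = 0
s2: b2⊕b3⊕b6⊕b7⊕b10⊕b11⊕b14⊕b15⊕b18⊕b19⊕b22⊕b23⊕b26⊕b27⊕b30⊕b31 = 1⊕1⊕0⊕0⊕1⊕0⊕1⊕0⊕1⊕0⊕0⊕1⊕0⊕1⊕0⊕1 = 0
s4: b4⊕b5⊕b6⊕b7⊕b12⊕b13⊕b14⊕b15⊕b20⊕b21⊕b22⊕b23⊕b28⊕b29⊕b30⊕b31 = 1⊕1⊕0⊕0⊕0⊕0⊕1⊕0⊕0⊕0⊕0⊕1⊕0⊕0⊕0⊕1 = 1
s8: b8⊕b9⊕b10⊕b11⊕b12⊕b13⊕b14⊕b15⊕b24⊕b25⊕b26⊕b27⊕b28⊕b29⊕b30⊕b31 = 1⊕1⊕1⊕0⊕0⊕0⊕1⊕0⊕0⊕0⊕0⊕1⊕0⊕0⊕0⊕1 = 0
s16: b16⊕b17⊕b18⊕b19⊕b20⊕b21⊕b22⊕b23⊕b24⊕b25⊕b26⊕b27⊕b28⊕b29⊕b30⊕b31 = 1⊕0⊕1⊕0⊕0⊕0⊕0⊕1⊕0⊕0⊕0⊕1⊕0⊕0⊕0⊕1 = 1
Syndrome (s16...s1) = 10100 → position 20.
Flip bit 20: corrected codeword = 0111100111000101010100100010001
Data bits at positions 3,5,6,7,9,10,11,12,13,14,15,17,18,19,20,21,22,23,24,25,26,27,28,29,30,31: 11001100010010100100010001

11001100010010100100010001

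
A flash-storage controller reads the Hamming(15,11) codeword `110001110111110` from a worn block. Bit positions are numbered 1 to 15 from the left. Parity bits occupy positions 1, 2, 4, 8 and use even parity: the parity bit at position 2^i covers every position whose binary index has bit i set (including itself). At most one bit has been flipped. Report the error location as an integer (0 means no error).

4

s1: b1⊕b3⊕b5⊕b7⊕b9⊕b11⊕b13⊕b15 = 1⊕0⊕0⊕1⊕0⊕1⊕1⊕0 = 0
s2: b2⊕b3⊕b6⊕b7⊕b10⊕b11⊕b14⊕b15 = 1⊕0⊕1⊕1⊕1⊕1⊕1⊕0 = 0
s4: b4⊕b5⊕b6⊕b7⊕b12⊕b13⊕b14⊕b15 = 0⊕0⊕1⊕1⊕1⊕1⊕1⊕0 = 1
s8: b8⊕b9⊕b10⊕b11⊕b12⊕b13⊕b14⊕b15 = 1⊕0⊕1⊕1⊕1⊕1⊕1⊕0 = 0
Syndrome (s8...s1) = 0100 → position 4.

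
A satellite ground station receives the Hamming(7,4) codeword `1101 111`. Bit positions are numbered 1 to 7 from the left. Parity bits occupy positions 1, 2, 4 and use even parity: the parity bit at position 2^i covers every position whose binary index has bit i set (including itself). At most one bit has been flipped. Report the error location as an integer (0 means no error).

3

s1: b1⊕b3⊕b5⊕b7 = 1⊕0⊕1⊕1 = 1
s2: b2⊕b3⊕b6⊕b7 = 1⊕0⊕1⊕1 = 1
s4: b4⊕b5⊕b6⊕b7 = 1⊕1⊕1⊕1 = 0
Syndrome (s4...s1) = 011 → position 3.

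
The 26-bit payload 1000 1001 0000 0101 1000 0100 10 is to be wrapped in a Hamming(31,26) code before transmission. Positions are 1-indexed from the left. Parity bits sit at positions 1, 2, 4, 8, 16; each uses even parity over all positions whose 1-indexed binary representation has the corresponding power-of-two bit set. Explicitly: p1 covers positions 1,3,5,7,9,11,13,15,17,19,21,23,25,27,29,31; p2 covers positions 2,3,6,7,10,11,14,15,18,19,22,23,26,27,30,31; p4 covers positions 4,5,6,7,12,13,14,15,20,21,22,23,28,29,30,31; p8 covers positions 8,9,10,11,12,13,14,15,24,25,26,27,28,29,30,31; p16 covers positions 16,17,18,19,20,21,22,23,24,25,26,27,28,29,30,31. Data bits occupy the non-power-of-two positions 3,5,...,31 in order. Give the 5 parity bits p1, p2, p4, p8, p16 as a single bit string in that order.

11001

Place data bits at non-power-of-two positions: b3=1, b5=0, b6=0, b7=0, b9=1, b10=0, b11=0, b12=1, b13=0, b14=0, b15=0, b17=0, b18=0, b19=1, b20=0, b21=1, b22=1, b23=0, b24=0, b25=0, b26=0, b27=1, b28=0, b29=0, b30=1, b31=0.
p1 = XOR of data positions {3,5,7,9,11,13,15,17,19,21,23,25,27,29,31} = 1⊕0⊕0⊕1⊕0⊕0⊕0⊕0⊕1⊕1⊕0⊕0⊕1⊕0⊕0 = 1
p2 = XOR of data positions {3,6,7,10,11,14,15,18,19,22,23,26,27,30,31} = 1⊕0⊕0⊕0⊕0⊕0⊕0⊕0⊕1⊕1⊕0⊕0⊕1⊕1⊕0 = 1
p4 = XOR of data positions {5,6,7,12,13,14,15,20,21,22,23,28,29,30,31} = 0⊕0⊕0⊕1⊕0⊕0⊕0⊕0⊕1⊕1⊕0⊕0⊕0⊕1⊕0 = 0
p8 = XOR of data positions {9,10,11,12,13,14,15,24,25,26,27,28,29,30,31} = 1⊕0⊕0⊕1⊕0⊕0⊕0⊕0⊕0⊕0⊕1⊕0⊕0⊕1⊕0 = 0
p16 = XOR of data positions {17,18,19,20,21,22,23,24,25,26,27,28,29,30,31} = 0⊕0⊕1⊕0⊕1⊕1⊕0⊕0⊕0⊕0⊕1⊕0⊕0⊕1⊕0 = 1
Parity bits p1,p2,p4,p8,p16 = 11001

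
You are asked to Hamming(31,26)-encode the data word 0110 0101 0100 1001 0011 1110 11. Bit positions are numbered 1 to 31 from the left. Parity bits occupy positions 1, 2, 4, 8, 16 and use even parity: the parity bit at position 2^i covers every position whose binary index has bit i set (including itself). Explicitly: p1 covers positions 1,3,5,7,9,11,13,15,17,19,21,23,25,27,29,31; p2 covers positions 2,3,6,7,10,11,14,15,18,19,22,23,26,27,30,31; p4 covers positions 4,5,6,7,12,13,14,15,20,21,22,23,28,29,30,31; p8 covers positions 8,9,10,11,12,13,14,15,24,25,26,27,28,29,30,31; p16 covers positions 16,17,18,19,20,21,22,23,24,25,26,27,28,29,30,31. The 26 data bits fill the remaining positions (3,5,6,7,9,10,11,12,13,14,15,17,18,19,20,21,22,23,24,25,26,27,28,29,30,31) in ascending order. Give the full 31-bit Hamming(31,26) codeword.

Place data bits at non-power-of-two positions: b3=0, b5=1, b6=1, b7=0, b9=0, b10=1, b11=0, b12=1, b13=0, b14=1, b15=0, b17=0, b18=1, b19=0, b20=0, b21=1, b22=0, b23=0, b24=1, b25=1, b26=1, b27=1, b28=1, b29=0, b30=1, b31=1.
p1 = XOR of data positions {3,5,7,9,11,13,15,17,19,21,23,25,27,29,31} = 0⊕1⊕0⊕0⊕0⊕0⊕0⊕0⊕0⊕1⊕0⊕1⊕1⊕0⊕1 = 1
p2 = XOR of data positions {3,6,7,10,11,14,15,18,19,22,23,26,27,30,31} = 0⊕1⊕0⊕1⊕0⊕1⊕0⊕1⊕0⊕0⊕0⊕1⊕1⊕1⊕1 = 0
p4 = XOR of data positions {5,6,7,12,13,14,15,20,21,22,23,28,29,30,31} = 1⊕1⊕0⊕1⊕0⊕1⊕0⊕0⊕1⊕0⊕0⊕1⊕0⊕1⊕1 = 0
p8 = XOR of data positions {9,10,11,12,13,14,15,24,25,26,27,28,29,30,31} = 0⊕1⊕0⊕1⊕0⊕1⊕0⊕1⊕1⊕1⊕1⊕1⊕0⊕1⊕1 = 0
p16 = XOR of data positions {17,18,19,20,21,22,23,24,25,26,27,28,29,30,31} = 0⊕1⊕0⊕0⊕1⊕0⊕0⊕1⊕1⊕1⊕1⊕1⊕0⊕1⊕1 = 1
Codeword b1..b31 = 1000110001010101010010011111011

1000110001010101010010011111011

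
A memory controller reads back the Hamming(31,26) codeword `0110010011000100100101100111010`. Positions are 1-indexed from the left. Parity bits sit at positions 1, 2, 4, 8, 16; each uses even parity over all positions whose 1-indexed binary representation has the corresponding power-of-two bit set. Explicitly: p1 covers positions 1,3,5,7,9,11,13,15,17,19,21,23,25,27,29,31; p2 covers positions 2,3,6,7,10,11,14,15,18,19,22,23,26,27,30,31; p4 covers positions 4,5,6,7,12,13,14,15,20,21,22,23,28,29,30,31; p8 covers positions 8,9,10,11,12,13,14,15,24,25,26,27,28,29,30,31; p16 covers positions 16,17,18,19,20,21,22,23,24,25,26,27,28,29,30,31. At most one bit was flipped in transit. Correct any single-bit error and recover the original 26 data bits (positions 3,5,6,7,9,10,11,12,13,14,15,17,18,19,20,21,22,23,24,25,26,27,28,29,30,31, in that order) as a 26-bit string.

10101100110100101100111010

s1: b1⊕b3⊕b5⊕b7⊕b9⊕b11⊕b13⊕b15⊕b17⊕b19⊕b21⊕b23⊕b25⊕b27⊕b29⊕b31 = 0⊕1⊕0⊕0⊕1⊕0⊕0⊕0⊕1⊕0⊕0⊕1⊕0⊕1⊕0⊕0 = 1
s2: b2⊕b3⊕b6⊕b7⊕b10⊕b11⊕b14⊕b15⊕b18⊕b19⊕b22⊕b23⊕b26⊕b27⊕b30⊕b31 = 1⊕1⊕1⊕0⊕1⊕0⊕1⊕0⊕0⊕0⊕1⊕1⊕1⊕1⊕1⊕0 = 0
s4: b4⊕b5⊕b6⊕b7⊕b12⊕b13⊕b14⊕b15⊕b20⊕b21⊕b22⊕b23⊕b28⊕b29⊕b30⊕b31 = 0⊕0⊕1⊕0⊕0⊕0⊕1⊕0⊕1⊕0⊕1⊕1⊕1⊕0⊕1⊕0 = 1
s8: b8⊕b9⊕b10⊕b11⊕b12⊕b13⊕b14⊕b15⊕b24⊕b25⊕b26⊕b27⊕b28⊕b29⊕b30⊕b31 = 0⊕1⊕1⊕0⊕0⊕0⊕1⊕0⊕0⊕0⊕1⊕1⊕1⊕0⊕1⊕0 = 1
s16: b16⊕b17⊕b18⊕b19⊕b20⊕b21⊕b22⊕b23⊕b24⊕b25⊕b26⊕b27⊕b28⊕b29⊕b30⊕b31 = 0⊕1⊕0⊕0⊕1⊕0⊕1⊕1⊕0⊕0⊕1⊕1⊕1⊕0⊕1⊕0 = 0
Syndrome (s16...s1) = 01101 → position 13.
Flip bit 13: corrected codeword = 0110010011001100100101100111010
Data bits at positions 3,5,6,7,9,10,11,12,13,14,15,17,18,19,20,21,22,23,24,25,26,27,28,29,30,31: 10101100110100101100111010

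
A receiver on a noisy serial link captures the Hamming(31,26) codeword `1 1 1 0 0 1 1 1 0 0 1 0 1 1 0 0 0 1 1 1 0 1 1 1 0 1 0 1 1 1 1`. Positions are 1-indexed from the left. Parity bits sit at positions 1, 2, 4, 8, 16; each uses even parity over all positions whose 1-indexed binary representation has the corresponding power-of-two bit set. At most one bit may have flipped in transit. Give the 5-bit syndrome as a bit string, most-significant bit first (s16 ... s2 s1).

s1: b1⊕b3⊕b5⊕b7⊕b9⊕b11⊕b13⊕b15⊕b17⊕b19⊕b21⊕b23⊕b25⊕b27⊕b29⊕b31 = 1⊕1⊕0⊕1⊕0⊕1⊕1⊕0⊕0⊕1⊕0⊕1⊕0⊕0⊕1⊕1 = 1
s2: b2⊕b3⊕b6⊕b7⊕b10⊕b11⊕b14⊕b15⊕b18⊕b19⊕b22⊕b23⊕b26⊕b27⊕b30⊕b31 = 1⊕1⊕1⊕1⊕0⊕1⊕1⊕0⊕1⊕1⊕1⊕1⊕1⊕0⊕1⊕1 = 1
s4: b4⊕b5⊕b6⊕b7⊕b12⊕b13⊕b14⊕b15⊕b20⊕b21⊕b22⊕b23⊕b28⊕b29⊕b30⊕b31 = 0⊕0⊕1⊕1⊕0⊕1⊕1⊕0⊕1⊕0⊕1⊕1⊕1⊕1⊕1⊕1 = 1
s8: b8⊕b9⊕b10⊕b11⊕b12⊕b13⊕b14⊕b15⊕b24⊕b25⊕b26⊕b27⊕b28⊕b29⊕b30⊕b31 = 1⊕0⊕0⊕1⊕0⊕1⊕1⊕0⊕1⊕0⊕1⊕0⊕1⊕1⊕1⊕1 = 0
s16: b16⊕b17⊕b18⊕b19⊕b20⊕b21⊕b22⊕b23⊕b24⊕b25⊕b26⊕b27⊕b28⊕b29⊕b30⊕b31 = 0⊕0⊕1⊕1⊕1⊕0⊕1⊕1⊕1⊕0⊕1⊕0⊕1⊕1⊕1⊕1 = 1
Syndrome (s16...s1) = 10111 → position 23.

10111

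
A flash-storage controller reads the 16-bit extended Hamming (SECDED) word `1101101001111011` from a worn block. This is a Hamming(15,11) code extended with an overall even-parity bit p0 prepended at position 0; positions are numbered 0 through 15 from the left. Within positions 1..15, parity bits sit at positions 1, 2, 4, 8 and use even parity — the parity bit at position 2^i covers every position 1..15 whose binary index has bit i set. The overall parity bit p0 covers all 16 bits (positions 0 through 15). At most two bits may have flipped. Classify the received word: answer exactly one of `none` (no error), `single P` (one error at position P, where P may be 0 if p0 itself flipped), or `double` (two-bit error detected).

s1: b1⊕b3⊕b5⊕b7⊕b9⊕b11⊕b13⊕b15 = 1⊕1⊕0⊕0⊕1⊕1⊕0⊕1 = 1
s2: b2⊕b3⊕b6⊕b7⊕b10⊕b11⊕b14⊕b15 = 0⊕1⊕1⊕0⊕1⊕1⊕1⊕1 = 0
s4: b4⊕b5⊕b6⊕b7⊕b12⊕b13⊕b14⊕b15 = 1⊕0⊕1⊕0⊕1⊕0⊕1⊕1 = 1
s8: b8⊕b9⊕b10⊕b11⊕b12⊕b13⊕b14⊕b15 = 0⊕1⊕1⊕1⊕1⊕0⊕1⊕1 = 0
Syndrome (s8...s1) = 0101 → position 5.
Overall parity (XOR of all 16 bits, including p0): 1⊕1⊕0⊕1⊕1⊕0⊕1⊕0⊕0⊕1⊕1⊕1⊕1⊕0⊕1⊕1 = 1
Overall=1, syndrome position=5 → single-bit error at position 5.

single 5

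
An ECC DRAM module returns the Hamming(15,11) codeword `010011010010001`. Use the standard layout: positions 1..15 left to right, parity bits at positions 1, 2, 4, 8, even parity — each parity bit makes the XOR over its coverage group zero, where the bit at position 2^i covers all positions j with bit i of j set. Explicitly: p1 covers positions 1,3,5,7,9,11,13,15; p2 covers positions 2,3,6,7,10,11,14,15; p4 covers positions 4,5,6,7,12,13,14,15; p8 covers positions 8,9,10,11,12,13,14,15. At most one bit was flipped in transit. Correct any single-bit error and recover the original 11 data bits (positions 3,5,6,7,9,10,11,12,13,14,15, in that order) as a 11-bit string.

01100010101

s1: b1⊕b3⊕b5⊕b7⊕b9⊕b11⊕b13⊕b15 = 0⊕0⊕1⊕0⊕0⊕1⊕0⊕1 = 1
s2: b2⊕b3⊕b6⊕b7⊕b10⊕b11⊕b14⊕b15 = 1⊕0⊕1⊕0⊕0⊕1⊕0⊕1 = 0
s4: b4⊕b5⊕b6⊕b7⊕b12⊕b13⊕b14⊕b15 = 0⊕1⊕1⊕0⊕0⊕0⊕0⊕1 = 1
s8: b8⊕b9⊕b10⊕b11⊕b12⊕b13⊕b14⊕b15 = 1⊕0⊕0⊕1⊕0⊕0⊕0⊕1 = 1
Syndrome (s8...s1) = 1101 → position 13.
Flip bit 13: corrected codeword = 010011010010101
Data bits at positions 3,5,6,7,9,10,11,12,13,14,15: 01100010101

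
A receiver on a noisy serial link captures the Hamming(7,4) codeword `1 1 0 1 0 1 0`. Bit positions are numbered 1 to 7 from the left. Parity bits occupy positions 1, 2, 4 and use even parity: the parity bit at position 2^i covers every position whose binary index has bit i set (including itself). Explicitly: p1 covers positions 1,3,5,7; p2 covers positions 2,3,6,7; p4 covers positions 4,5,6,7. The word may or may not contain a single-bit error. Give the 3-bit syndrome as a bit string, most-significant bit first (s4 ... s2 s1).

s1: b1⊕b3⊕b5⊕b7 = 1⊕0⊕0⊕0 = 1
s2: b2⊕b3⊕b6⊕b7 = 1⊕0⊕1⊕0 = 0
s4: b4⊕b5⊕b6⊕b7 = 1⊕0⊕1⊕0 = 0
Syndrome (s4...s1) = 001 → position 1.

001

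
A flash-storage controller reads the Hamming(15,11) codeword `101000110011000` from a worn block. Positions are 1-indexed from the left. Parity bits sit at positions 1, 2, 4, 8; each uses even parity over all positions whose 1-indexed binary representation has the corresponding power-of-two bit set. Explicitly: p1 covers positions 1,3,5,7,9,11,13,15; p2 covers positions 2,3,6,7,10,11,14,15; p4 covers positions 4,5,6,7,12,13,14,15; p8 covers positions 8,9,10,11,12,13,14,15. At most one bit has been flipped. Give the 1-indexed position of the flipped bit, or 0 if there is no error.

s1: b1⊕b3⊕b5⊕b7⊕b9⊕b11⊕b13⊕b15 = 1⊕1⊕0⊕1⊕0⊕1⊕0⊕0 = 0
s2: b2⊕b3⊕b6⊕b7⊕b10⊕b11⊕b14⊕b15 = 0⊕1⊕0⊕1⊕0⊕1⊕0⊕0 = 1
s4: b4⊕b5⊕b6⊕b7⊕b12⊕b13⊕b14⊕b15 = 0⊕0⊕0⊕1⊕1⊕0⊕0⊕0 = 0
s8: b8⊕b9⊕b10⊕b11⊕b12⊕b13⊕b14⊕b15 = 1⊕0⊕0⊕1⊕1⊕0⊕0⊕0 = 1
Syndrome (s8...s1) = 1010 → position 10.

10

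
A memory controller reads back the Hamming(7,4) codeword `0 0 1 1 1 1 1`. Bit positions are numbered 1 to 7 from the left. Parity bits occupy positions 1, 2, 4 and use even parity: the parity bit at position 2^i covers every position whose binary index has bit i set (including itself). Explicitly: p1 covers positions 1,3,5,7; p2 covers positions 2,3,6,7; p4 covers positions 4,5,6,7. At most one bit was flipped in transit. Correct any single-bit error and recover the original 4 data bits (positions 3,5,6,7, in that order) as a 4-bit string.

0111

s1: b1⊕b3⊕b5⊕b7 = 0⊕1⊕1⊕1 = 1
s2: b2⊕b3⊕b6⊕b7 = 0⊕1⊕1⊕1 = 1
s4: b4⊕b5⊕b6⊕b7 = 1⊕1⊕1⊕1 = 0
Syndrome (s4...s1) = 011 → position 3.
Flip bit 3: corrected codeword = 0001111
Data bits at positions 3,5,6,7: 0111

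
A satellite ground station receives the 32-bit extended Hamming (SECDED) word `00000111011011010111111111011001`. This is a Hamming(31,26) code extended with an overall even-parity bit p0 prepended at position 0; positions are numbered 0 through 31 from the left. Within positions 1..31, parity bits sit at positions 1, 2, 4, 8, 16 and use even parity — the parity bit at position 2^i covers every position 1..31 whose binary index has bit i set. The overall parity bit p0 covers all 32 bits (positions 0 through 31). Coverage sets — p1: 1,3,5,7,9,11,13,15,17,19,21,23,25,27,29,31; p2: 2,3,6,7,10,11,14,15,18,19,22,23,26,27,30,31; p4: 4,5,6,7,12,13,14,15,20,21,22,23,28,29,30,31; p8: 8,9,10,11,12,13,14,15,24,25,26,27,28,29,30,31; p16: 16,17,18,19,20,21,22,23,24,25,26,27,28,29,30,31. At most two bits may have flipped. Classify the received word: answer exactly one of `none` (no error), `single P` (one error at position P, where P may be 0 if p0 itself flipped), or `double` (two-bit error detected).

none

s1: b1⊕b3⊕b5⊕b7⊕b9⊕b11⊕b13⊕b15⊕b17⊕b19⊕b21⊕b23⊕b25⊕b27⊕b29⊕b31 = 0⊕0⊕1⊕1⊕1⊕0⊕1⊕1⊕1⊕1⊕1⊕1⊕1⊕1⊕0⊕1 = 0
s2: b2⊕b3⊕b6⊕b7⊕b10⊕b11⊕b14⊕b15⊕b18⊕b19⊕b22⊕b23⊕b26⊕b27⊕b30⊕b31 = 0⊕0⊕1⊕1⊕1⊕0⊕0⊕1⊕1⊕1⊕1⊕1⊕0⊕1⊕0⊕1 = 0
s4: b4⊕b5⊕b6⊕b7⊕b12⊕b13⊕b14⊕b15⊕b20⊕b21⊕b22⊕b23⊕b28⊕b29⊕b30⊕b31 = 0⊕1⊕1⊕1⊕1⊕1⊕0⊕1⊕1⊕1⊕1⊕1⊕1⊕0⊕0⊕1 = 0
s8: b8⊕b9⊕b10⊕b11⊕b12⊕b13⊕b14⊕b15⊕b24⊕b25⊕b26⊕b27⊕b28⊕b29⊕b30⊕b31 = 0⊕1⊕1⊕0⊕1⊕1⊕0⊕1⊕1⊕1⊕0⊕1⊕1⊕0⊕0⊕1 = 0
s16: b16⊕b17⊕b18⊕b19⊕b20⊕b21⊕b22⊕b23⊕b24⊕b25⊕b26⊕b27⊕b28⊕b29⊕b30⊕b31 = 0⊕1⊕1⊕1⊕1⊕1⊕1⊕1⊕1⊕1⊕0⊕1⊕1⊕0⊕0⊕1 = 0
Syndrome (s16...s1) = 00000 → position 0 (no error).
Overall parity (XOR of all 32 bits, including p0): 0⊕0⊕0⊕0⊕0⊕1⊕1⊕1⊕0⊕1⊕1⊕0⊕1⊕1⊕0⊕1⊕0⊕1⊕1⊕1⊕1⊕1⊕1⊕1⊕1⊕1⊕0⊕1⊕1⊕0⊕0⊕1 = 0
Overall=0, syndrome position=0 → no error.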